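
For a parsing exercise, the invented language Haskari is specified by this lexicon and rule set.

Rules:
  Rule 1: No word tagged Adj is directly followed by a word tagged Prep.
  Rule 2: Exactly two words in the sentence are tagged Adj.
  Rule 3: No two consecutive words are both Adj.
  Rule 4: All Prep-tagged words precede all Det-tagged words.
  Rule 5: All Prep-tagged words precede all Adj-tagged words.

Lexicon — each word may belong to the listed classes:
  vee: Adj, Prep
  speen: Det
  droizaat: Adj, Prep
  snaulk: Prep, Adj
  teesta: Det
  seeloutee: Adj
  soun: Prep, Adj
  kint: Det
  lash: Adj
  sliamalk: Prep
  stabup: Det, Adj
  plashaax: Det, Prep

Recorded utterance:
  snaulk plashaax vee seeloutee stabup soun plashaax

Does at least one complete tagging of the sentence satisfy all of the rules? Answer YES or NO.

Candidates per position — 1:snaulk {Prep,Adj}; 2:plashaax {Det,Prep}; 3:vee {Adj,Prep}; 4:seeloutee {Adj}; 5:stabup {Det,Adj}; 6:soun {Prep,Adj}; 7:plashaax {Det,Prep}.
One satisfying assignment: Prep Prep Prep Adj Det Adj Det.
Checking: rule 1 holds; rule 2 holds; rule 3 holds; rule 4 holds; rule 5 holds.

YES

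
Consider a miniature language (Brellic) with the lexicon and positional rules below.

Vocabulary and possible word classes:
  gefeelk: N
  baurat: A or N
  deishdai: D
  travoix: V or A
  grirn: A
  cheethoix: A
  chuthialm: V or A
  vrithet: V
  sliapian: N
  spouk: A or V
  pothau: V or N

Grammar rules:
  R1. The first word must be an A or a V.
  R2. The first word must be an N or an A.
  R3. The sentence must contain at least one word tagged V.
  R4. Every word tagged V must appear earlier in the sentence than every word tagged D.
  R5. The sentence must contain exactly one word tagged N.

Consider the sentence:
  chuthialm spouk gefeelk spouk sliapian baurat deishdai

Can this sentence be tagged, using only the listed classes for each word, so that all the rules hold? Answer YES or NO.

Candidates per position — 1:chuthialm {V,A}; 2:spouk {A,V}; 3:gefeelk {N}; 4:spouk {A,V}; 5:sliapian {N}; 6:baurat {A,N}; 7:deishdai {D}.
Rule 5 cannot be satisfied by any choice of tags from the lexicon.
So there is no consistent tagging.

NO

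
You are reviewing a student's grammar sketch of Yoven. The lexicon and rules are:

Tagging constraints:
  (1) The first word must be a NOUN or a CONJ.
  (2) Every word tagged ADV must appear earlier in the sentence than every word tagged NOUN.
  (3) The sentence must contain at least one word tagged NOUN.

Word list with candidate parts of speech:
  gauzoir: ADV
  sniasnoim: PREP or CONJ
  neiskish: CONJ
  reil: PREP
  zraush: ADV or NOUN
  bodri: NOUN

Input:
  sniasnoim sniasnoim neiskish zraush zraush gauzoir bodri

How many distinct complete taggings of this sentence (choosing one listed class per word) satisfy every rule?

Candidates per position — 1:sniasnoim {PREP,CONJ}; 2:sniasnoim {PREP,CONJ}; 3:neiskish {CONJ}; 4:zraush {ADV,NOUN}; 5:zraush {ADV,NOUN}; 6:gauzoir {ADV}; 7:bodri {NOUN}.
There are 16 candidate sequences in total.
The sequences that satisfy every rule: CONJ PREP CONJ ADV ADV ADV NOUN; CONJ CONJ CONJ ADV ADV ADV NOUN.
Count = 2.

2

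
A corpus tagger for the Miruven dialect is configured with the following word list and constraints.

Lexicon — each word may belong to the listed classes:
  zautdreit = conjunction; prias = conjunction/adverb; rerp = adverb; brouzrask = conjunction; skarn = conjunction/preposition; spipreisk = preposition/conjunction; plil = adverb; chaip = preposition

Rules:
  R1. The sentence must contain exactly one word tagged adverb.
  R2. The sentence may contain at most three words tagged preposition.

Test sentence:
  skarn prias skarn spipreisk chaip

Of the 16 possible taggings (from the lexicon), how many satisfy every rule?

7

Candidates per position — 1:skarn {conjunction,preposition}; 2:prias {conjunction,adverb}; 3:skarn {conjunction,preposition}; 4:spipreisk {preposition,conjunction}; 5:chaip {preposition}.
There are 16 candidate sequences in total.
Checking each against the rules leaves 7 sequences.
Count = 7.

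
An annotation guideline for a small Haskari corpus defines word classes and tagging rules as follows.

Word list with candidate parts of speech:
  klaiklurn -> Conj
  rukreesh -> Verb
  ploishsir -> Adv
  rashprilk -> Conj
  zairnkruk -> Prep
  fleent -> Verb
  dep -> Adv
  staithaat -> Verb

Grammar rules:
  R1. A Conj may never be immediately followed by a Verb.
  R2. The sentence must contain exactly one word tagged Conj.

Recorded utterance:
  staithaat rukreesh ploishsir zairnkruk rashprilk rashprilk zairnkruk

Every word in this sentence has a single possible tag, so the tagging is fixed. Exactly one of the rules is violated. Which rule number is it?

Fixed tagging: Verb Verb Adv Prep Conj Conj Prep.
Rule check: R1 ok, R2 fails.
Only rule 2 fails.

2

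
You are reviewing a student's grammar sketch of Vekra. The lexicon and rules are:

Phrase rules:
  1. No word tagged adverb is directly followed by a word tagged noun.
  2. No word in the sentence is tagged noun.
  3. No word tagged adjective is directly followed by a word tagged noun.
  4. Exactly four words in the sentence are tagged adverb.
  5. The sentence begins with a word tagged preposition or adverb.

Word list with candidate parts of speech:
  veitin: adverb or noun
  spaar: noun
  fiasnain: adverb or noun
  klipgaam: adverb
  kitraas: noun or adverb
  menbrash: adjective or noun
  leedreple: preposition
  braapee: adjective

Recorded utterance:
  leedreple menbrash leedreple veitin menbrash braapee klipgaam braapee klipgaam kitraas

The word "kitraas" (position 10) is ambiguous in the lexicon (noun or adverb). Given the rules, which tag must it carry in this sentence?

Candidates per position — 1:leedreple {preposition}; 2:menbrash {adjective,noun}; 3:leedreple {preposition}; 4:veitin {adverb,noun}; 5:menbrash {adjective,noun}; 6:braapee {adjective}; 7:klipgaam {adverb}; 8:braapee {adjective}; 9:klipgaam {adverb}; 10:kitraas {noun,adverb}.
At position 2, choosing noun makes rule 2 impossible to satisfy; hence adjective.
At position 4, choosing noun makes rule 2 impossible to satisfy; hence adverb.
At position 5, choosing noun makes rule 1 impossible to satisfy; hence adjective.
At position 10, choosing noun makes rule 1 impossible to satisfy; hence adverb.
So the tagging must be: preposition adjective preposition adverb adjective adjective adverb adjective adverb adverb.
Check: rule 1 satisfied; rule 2 satisfied; rule 3 satisfied; rule 4 satisfied; rule 5 satisfied.

adverb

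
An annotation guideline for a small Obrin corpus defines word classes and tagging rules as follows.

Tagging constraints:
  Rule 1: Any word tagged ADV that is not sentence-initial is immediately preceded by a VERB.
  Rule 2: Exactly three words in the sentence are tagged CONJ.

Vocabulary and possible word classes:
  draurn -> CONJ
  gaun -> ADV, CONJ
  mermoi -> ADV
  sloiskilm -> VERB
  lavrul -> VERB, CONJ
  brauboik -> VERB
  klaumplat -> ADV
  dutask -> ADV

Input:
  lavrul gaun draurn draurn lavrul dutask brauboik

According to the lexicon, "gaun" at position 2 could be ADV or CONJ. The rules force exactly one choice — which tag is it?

CONJ

Candidates per position — 1:lavrul {VERB,CONJ}; 2:gaun {ADV,CONJ}; 3:draurn {CONJ}; 4:draurn {CONJ}; 5:lavrul {VERB,CONJ}; 6:dutask {ADV}; 7:brauboik {VERB}.
Position 5: CONJ is ruled out by rule 1; that leaves VERB.
Position 2: the remaining choice is settled jointly with positions 1 — only CONJ at position 2 is part of a tagging that satisfies every rule.
The unique satisfying tagging is: VERB CONJ CONJ CONJ VERB ADV VERB.
Verifying each rule — rule 1 satisfied; rule 2 satisfied.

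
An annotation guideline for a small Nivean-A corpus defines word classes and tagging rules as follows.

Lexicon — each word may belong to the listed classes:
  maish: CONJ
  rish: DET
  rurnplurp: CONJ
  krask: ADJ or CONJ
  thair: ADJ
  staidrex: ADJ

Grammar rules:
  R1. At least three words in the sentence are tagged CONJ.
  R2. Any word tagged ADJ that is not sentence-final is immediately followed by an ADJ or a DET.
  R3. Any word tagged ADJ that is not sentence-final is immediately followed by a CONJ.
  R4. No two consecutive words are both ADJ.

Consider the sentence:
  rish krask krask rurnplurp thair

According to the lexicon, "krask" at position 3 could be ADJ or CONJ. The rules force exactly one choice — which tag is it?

CONJ

Candidates per position — 1:rish {DET}; 2:krask {ADJ,CONJ}; 3:krask {ADJ,CONJ}; 4:rurnplurp {CONJ}; 5:thair {ADJ}.
Word 2 cannot be ADJ — rule 1 would then fail for every completion. It is CONJ.
Word 3 cannot be ADJ — rule 1 would then fail for every completion. It is CONJ.
The unique satisfying tagging is: DET CONJ CONJ CONJ ADJ.
Check: rule 1 ✓; rule 2 ✓; rule 3 ✓; rule 4 ✓.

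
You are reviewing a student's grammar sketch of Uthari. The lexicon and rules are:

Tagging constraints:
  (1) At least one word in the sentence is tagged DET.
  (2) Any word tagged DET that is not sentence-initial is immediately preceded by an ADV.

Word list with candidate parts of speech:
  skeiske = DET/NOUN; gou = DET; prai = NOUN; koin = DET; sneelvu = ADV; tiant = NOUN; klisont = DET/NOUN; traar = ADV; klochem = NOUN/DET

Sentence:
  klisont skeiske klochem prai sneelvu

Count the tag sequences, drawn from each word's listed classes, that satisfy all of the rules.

1

Candidates per position — 1:klisont {DET,NOUN}; 2:skeiske {DET,NOUN}; 3:klochem {NOUN,DET}; 4:prai {NOUN}; 5:sneelvu {ADV}.
There are 8 candidate sequences in total.
The sequences that satisfy every rule: DET NOUN NOUN NOUN ADV.
Count = 1.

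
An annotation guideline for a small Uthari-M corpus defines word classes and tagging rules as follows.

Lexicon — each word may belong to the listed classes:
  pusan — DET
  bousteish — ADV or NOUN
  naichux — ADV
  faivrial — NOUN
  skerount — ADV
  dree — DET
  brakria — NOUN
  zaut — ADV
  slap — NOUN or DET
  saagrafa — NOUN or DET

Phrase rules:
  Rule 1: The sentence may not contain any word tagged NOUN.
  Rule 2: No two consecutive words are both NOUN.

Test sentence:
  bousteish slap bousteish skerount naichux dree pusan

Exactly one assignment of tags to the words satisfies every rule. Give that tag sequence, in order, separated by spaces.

ADV DET ADV ADV ADV DET DET

Candidates per position — 1:bousteish {ADV,NOUN}; 2:slap {NOUN,DET}; 3:bousteish {ADV,NOUN}; 4:skerount {ADV}; 5:naichux {ADV}; 6:dree {DET}; 7:pusan {DET}.
If word 1 were NOUN, no tagging could satisfy rule 1; so word 1 is ADV.
If word 2 were NOUN, no tagging could satisfy rule 1; so word 2 is DET.
If word 3 were NOUN, no tagging could satisfy rule 1; so word 3 is ADV.
That leaves exactly one tagging: ADV DET ADV ADV ADV DET DET.
Checking: rule 1 holds; rule 2 holds.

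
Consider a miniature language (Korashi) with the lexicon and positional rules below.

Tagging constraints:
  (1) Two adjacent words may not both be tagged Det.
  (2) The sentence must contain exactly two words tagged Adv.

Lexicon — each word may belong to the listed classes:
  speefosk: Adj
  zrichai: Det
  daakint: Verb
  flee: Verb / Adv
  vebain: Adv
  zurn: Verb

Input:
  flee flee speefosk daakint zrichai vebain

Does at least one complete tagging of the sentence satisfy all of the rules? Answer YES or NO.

Candidates per position — 1:flee {Verb,Adv}; 2:flee {Verb,Adv}; 3:speefosk {Adj}; 4:daakint {Verb}; 5:zrichai {Det}; 6:vebain {Adv}.
One satisfying assignment: Adv Verb Adj Verb Det Adv.
Checking: rule 1 holds; rule 2 holds.

YES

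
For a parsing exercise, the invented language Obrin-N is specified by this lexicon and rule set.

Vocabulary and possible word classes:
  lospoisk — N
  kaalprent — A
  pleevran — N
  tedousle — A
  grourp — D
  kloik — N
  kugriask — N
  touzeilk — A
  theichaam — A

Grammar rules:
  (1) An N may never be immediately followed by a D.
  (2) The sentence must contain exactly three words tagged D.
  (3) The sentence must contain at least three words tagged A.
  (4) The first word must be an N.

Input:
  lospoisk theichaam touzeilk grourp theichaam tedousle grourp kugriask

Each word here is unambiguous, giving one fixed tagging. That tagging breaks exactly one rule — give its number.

2

Fixed tagging: N A A D A A D N.
Checking each rule: R1 holds, R2 violated, R3 holds, R4 holds.
Only rule 2 fails.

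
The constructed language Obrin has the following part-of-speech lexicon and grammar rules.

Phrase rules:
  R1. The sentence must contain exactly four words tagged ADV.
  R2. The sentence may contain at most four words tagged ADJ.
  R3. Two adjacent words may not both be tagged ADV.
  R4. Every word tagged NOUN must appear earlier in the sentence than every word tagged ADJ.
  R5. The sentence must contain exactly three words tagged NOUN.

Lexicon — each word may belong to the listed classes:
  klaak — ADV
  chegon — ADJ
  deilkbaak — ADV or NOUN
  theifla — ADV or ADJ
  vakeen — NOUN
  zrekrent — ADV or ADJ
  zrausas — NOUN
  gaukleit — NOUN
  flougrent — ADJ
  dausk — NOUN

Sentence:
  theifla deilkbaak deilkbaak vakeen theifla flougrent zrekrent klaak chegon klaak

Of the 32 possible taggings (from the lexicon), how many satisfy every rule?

Candidates per position — 1:theifla {ADV,ADJ}; 2:deilkbaak {ADV,NOUN}; 3:deilkbaak {ADV,NOUN}; 4:vakeen {NOUN}; 5:theifla {ADV,ADJ}; 6:flougrent {ADJ}; 7:zrekrent {ADV,ADJ}; 8:klaak {ADV}; 9:chegon {ADJ}; 10:klaak {ADV}.
There are 32 candidate sequences in total.
The sequences that satisfy every rule: ADV NOUN NOUN NOUN ADV ADJ ADJ ADV ADJ ADV.
Count = 1.

1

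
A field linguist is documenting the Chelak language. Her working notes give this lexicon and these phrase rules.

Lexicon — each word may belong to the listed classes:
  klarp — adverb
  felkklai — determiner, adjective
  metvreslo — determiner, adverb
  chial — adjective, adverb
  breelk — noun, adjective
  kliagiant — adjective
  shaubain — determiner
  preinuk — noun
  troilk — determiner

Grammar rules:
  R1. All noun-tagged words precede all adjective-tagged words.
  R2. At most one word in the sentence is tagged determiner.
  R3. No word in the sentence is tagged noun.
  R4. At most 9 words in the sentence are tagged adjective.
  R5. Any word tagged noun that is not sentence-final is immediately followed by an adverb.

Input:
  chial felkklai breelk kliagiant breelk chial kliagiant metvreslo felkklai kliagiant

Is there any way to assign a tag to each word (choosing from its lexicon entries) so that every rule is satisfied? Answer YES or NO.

Candidates per position — 1:chial {adjective,adverb}; 2:felkklai {determiner,adjective}; 3:breelk {noun,adjective}; 4:kliagiant {adjective}; 5:breelk {noun,adjective}; 6:chial {adjective,adverb}; 7:kliagiant {adjective}; 8:metvreslo {determiner,adverb}; 9:felkklai {determiner,adjective}; 10:kliagiant {adjective}.
One satisfying assignment: adverb adjective adjective adjective adjective adverb adjective adverb determiner adjective.
Check: rule 1 ok; rule 2 ok; rule 3 ok; rule 4 ok; rule 5 ok.

YES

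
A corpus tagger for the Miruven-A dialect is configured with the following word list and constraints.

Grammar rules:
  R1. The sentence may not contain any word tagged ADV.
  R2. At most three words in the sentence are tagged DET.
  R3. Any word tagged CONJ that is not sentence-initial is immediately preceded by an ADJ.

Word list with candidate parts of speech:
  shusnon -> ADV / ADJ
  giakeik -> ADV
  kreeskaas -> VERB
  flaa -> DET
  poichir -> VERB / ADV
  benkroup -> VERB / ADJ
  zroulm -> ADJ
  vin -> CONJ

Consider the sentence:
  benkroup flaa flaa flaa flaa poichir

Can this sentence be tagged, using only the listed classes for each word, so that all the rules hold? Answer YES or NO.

Candidates per position — 1:benkroup {VERB,ADJ}; 2:flaa {DET}; 3:flaa {DET}; 4:flaa {DET}; 5:flaa {DET}; 6:poichir {VERB,ADV}.
Rule 2 cannot be satisfied by any choice of tags from the lexicon.
So there is no consistent tagging.

NO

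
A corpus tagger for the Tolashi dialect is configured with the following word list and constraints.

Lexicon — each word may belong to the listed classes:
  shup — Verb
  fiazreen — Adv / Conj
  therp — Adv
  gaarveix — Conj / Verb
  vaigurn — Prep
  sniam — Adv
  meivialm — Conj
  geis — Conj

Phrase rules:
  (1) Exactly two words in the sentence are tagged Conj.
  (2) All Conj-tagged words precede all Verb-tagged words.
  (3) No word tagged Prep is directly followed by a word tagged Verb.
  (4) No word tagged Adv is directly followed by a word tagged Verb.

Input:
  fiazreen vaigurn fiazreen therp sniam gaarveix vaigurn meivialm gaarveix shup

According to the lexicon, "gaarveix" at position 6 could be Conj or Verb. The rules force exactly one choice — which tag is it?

Candidates per position — 1:fiazreen {Adv,Conj}; 2:vaigurn {Prep}; 3:fiazreen {Adv,Conj}; 4:therp {Adv}; 5:sniam {Adv}; 6:gaarveix {Conj,Verb}; 7:vaigurn {Prep}; 8:meivialm {Conj}; 9:gaarveix {Conj,Verb}; 10:shup {Verb}.
At position 6, choosing Verb makes rule 2 impossible to satisfy; hence Conj.
At position 9, choosing Conj makes rule 1 impossible to satisfy; hence Verb.
At position 1, choosing Conj makes rule 1 impossible to satisfy; hence Adv.
At position 3, choosing Conj makes rule 1 impossible to satisfy; hence Adv.
The unique satisfying tagging is: Adv Prep Adv Adv Adv Conj Prep Conj Verb Verb.
Verifying each rule — rule 1 holds; rule 2 holds; rule 3 holds; rule 4 holds.

Conj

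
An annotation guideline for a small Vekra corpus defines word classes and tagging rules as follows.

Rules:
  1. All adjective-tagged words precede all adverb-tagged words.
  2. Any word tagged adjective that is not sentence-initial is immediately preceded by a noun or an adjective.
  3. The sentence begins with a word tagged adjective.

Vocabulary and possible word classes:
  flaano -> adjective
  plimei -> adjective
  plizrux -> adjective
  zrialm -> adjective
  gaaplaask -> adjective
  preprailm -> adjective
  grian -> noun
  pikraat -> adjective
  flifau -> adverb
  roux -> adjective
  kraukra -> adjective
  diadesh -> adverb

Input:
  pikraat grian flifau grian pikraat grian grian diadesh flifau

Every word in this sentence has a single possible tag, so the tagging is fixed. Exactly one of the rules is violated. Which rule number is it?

Fixed tagging: adjective noun adverb noun adjective noun noun adverb adverb.
Checking each rule: R1 fail, R2 pass, R3 pass.
Only rule 1 fails.

1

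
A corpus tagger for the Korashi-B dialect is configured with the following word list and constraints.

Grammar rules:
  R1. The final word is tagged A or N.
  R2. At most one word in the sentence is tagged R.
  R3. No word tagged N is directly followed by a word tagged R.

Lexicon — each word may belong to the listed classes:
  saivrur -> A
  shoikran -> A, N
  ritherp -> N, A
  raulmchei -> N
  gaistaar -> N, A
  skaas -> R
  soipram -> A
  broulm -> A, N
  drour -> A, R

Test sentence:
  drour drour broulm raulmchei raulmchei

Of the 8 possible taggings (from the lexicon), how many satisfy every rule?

6

Candidates per position — 1:drour {A,R}; 2:drour {A,R}; 3:broulm {A,N}; 4:raulmchei {N}; 5:raulmchei {N}.
There are 8 candidate sequences in total.
Checking each against the rules leaves 6 sequences.
Count = 6.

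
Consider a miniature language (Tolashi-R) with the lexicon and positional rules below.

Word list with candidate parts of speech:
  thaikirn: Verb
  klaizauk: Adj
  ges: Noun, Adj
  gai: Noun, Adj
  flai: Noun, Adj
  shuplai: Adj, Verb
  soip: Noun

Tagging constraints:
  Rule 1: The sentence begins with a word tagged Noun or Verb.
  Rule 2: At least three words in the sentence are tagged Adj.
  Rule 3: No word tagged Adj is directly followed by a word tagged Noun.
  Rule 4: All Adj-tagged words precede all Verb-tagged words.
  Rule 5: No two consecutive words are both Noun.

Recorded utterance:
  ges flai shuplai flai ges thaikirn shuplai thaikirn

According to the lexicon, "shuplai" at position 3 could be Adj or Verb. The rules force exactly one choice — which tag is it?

Candidates per position — 1:ges {Noun,Adj}; 2:flai {Noun,Adj}; 3:shuplai {Adj,Verb}; 4:flai {Noun,Adj}; 5:ges {Noun,Adj}; 6:thaikirn {Verb}; 7:shuplai {Adj,Verb}; 8:thaikirn {Verb}.
At position 1, choosing Adj makes rule 1 impossible to satisfy; hence Noun.
At position 2, choosing Noun makes rule 5 impossible to satisfy; hence Adj.
At position 7, choosing Adj makes rule 4 impossible to satisfy; hence Verb.
Position 3: the remaining choice is settled jointly with positions 4, 5 — only Adj at position 3 is part of a tagging that satisfies every rule.
So the tagging must be: Noun Adj Adj Adj Adj Verb Verb Verb.
Rule-by-rule: rule 1 holds; rule 2 holds; rule 3 holds; rule 4 holds; rule 5 holds.

Adj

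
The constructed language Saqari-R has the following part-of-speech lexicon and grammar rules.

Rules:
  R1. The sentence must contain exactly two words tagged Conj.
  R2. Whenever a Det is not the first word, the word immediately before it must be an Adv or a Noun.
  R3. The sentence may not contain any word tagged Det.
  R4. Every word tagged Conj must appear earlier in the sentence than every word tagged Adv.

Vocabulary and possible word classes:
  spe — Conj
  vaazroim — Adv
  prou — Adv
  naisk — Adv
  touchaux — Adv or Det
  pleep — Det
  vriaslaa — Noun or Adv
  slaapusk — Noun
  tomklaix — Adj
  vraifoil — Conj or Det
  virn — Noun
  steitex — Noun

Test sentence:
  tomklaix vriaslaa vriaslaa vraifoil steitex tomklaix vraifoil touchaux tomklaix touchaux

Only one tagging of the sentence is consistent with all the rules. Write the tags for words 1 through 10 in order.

Adj Noun Noun Conj Noun Adj Conj Adv Adj Adv

Candidates per position — 1:tomklaix {Adj}; 2:vriaslaa {Noun,Adv}; 3:vriaslaa {Noun,Adv}; 4:vraifoil {Conj,Det}; 5:steitex {Noun}; 6:tomklaix {Adj}; 7:vraifoil {Conj,Det}; 8:touchaux {Adv,Det}; 9:tomklaix {Adj}; 10:touchaux {Adv,Det}.
If word 4 were Det, no tagging could satisfy rule 1; so word 4 is Conj.
If word 7 were Det, no tagging could satisfy rule 1; so word 7 is Conj.
If word 8 were Det, no tagging could satisfy rule 2; so word 8 is Adv.
If word 10 were Det, no tagging could satisfy rule 2; so word 10 is Adv.
If word 2 were Adv, no tagging could satisfy rule 4; so word 2 is Noun.
If word 3 were Adv, no tagging could satisfy rule 4; so word 3 is Noun.
That leaves exactly one tagging: Adj Noun Noun Conj Noun Adj Conj Adv Adj Adv.
Checking: rule 1 ok; rule 2 ok; rule 3 ok; rule 4 ok.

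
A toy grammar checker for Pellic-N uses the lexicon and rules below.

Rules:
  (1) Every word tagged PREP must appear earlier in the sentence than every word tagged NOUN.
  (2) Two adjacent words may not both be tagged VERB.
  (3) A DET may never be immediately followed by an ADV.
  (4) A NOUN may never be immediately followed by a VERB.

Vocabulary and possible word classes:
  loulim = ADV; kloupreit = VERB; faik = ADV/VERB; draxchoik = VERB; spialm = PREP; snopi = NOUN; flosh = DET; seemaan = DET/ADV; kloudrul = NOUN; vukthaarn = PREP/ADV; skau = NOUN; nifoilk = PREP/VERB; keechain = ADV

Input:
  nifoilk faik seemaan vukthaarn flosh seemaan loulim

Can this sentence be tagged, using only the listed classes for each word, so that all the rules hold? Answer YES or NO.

Candidates per position — 1:nifoilk {PREP,VERB}; 2:faik {ADV,VERB}; 3:seemaan {DET,ADV}; 4:vukthaarn {PREP,ADV}; 5:flosh {DET}; 6:seemaan {DET,ADV}; 7:loulim {ADV}.
Rule 3 cannot be satisfied by any choice of tags from the lexicon.
So there is no consistent tagging.

NO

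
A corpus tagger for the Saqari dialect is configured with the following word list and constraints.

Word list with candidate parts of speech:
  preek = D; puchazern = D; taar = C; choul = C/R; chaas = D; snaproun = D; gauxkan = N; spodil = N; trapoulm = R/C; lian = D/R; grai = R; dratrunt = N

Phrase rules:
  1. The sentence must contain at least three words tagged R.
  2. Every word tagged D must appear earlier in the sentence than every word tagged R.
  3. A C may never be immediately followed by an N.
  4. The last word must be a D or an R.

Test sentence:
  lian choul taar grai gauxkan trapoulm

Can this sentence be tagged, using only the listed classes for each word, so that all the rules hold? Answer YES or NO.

Candidates per position — 1:lian {D,R}; 2:choul {C,R}; 3:taar {C}; 4:grai {R}; 5:gauxkan {N}; 6:trapoulm {R,C}.
One satisfying assignment: R C C R N R.
Checking: rule 1 satisfied; rule 2 satisfied; rule 3 satisfied; rule 4 satisfied.

YES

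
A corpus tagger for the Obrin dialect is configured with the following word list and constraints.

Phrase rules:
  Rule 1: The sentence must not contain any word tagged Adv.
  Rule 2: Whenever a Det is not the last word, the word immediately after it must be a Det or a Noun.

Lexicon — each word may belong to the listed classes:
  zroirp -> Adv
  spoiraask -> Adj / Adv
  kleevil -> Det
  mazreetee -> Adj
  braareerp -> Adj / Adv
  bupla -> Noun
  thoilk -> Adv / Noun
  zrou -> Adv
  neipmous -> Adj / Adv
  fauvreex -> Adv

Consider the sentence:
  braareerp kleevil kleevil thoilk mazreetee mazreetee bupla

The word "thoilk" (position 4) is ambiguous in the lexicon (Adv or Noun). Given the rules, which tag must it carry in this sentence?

Candidates per position — 1:braareerp {Adj,Adv}; 2:kleevil {Det}; 3:kleevil {Det}; 4:thoilk {Adv,Noun}; 5:mazreetee {Adj}; 6:mazreetee {Adj}; 7:bupla {Noun}.
Word 1 cannot be Adv — rule 1 would then fail for every completion. It is Adj.
Word 4 cannot be Adv — rule 1 would then fail for every completion. It is Noun.
That leaves exactly one tagging: Adj Det Det Noun Adj Adj Noun.
Rule-by-rule: rule 1 satisfied; rule 2 satisfied.

Noun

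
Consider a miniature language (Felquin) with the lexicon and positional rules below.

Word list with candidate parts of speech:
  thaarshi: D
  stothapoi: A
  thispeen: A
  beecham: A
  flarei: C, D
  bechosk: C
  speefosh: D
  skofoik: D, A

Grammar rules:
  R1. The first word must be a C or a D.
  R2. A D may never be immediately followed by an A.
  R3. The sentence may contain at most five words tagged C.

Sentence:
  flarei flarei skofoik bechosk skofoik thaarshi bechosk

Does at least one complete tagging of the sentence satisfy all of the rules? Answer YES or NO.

YES

Candidates per position — 1:flarei {C,D}; 2:flarei {C,D}; 3:skofoik {D,A}; 4:bechosk {C}; 5:skofoik {D,A}; 6:thaarshi {D}; 7:bechosk {C}.
One satisfying assignment: D D D C D D C.
Check: rule 1 ✓; rule 2 ✓; rule 3 ✓.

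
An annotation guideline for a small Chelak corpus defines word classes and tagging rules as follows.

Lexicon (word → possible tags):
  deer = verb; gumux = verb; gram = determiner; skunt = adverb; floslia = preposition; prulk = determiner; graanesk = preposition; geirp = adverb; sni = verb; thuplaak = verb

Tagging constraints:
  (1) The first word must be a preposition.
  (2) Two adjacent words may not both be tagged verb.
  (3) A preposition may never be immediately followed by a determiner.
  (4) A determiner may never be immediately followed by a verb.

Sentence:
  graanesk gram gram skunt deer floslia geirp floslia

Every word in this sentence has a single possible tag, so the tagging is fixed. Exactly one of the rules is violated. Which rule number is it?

3

Fixed tagging: preposition determiner determiner adverb verb preposition adverb preposition.
Applying the rules: R1 ok, R2 ok, R3 fails, R4 ok.
Only rule 3 fails.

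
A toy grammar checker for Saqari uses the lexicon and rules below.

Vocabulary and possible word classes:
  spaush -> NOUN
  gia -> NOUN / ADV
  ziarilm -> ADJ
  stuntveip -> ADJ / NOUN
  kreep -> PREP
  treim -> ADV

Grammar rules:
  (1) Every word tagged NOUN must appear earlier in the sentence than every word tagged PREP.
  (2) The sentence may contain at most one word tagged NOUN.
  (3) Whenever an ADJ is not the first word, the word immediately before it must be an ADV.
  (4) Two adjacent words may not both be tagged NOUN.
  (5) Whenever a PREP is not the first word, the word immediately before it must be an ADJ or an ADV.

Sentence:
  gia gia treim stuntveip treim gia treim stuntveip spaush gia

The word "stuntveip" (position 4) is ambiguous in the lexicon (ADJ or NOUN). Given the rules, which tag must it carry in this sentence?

ADJ

Candidates per position — 1:gia {NOUN,ADV}; 2:gia {NOUN,ADV}; 3:treim {ADV}; 4:stuntveip {ADJ,NOUN}; 5:treim {ADV}; 6:gia {NOUN,ADV}; 7:treim {ADV}; 8:stuntveip {ADJ,NOUN}; 9:spaush {NOUN}; 10:gia {NOUN,ADV}.
At position 1, choosing NOUN makes rule 2 impossible to satisfy; hence ADV.
At position 2, choosing NOUN makes rule 2 impossible to satisfy; hence ADV.
At position 4, choosing NOUN makes rule 2 impossible to satisfy; hence ADJ.
At position 6, choosing NOUN makes rule 2 impossible to satisfy; hence ADV.
At position 8, choosing NOUN makes rule 2 impossible to satisfy; hence ADJ.
At position 10, choosing NOUN makes rule 2 impossible to satisfy; hence ADV.
That leaves exactly one tagging: ADV ADV ADV ADJ ADV ADV ADV ADJ NOUN ADV.
Check: rule 1 ok; rule 2 ok; rule 3 ok; rule 4 ok; rule 5 ok.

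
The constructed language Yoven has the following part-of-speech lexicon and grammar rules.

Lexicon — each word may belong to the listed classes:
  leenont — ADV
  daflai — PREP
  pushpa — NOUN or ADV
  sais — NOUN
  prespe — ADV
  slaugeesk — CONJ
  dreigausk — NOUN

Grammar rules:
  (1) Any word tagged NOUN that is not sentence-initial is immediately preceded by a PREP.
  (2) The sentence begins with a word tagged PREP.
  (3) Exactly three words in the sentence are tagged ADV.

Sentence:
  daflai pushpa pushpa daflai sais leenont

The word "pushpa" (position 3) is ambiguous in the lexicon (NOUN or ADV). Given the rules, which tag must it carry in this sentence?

ADV

Candidates per position — 1:daflai {PREP}; 2:pushpa {NOUN,ADV}; 3:pushpa {NOUN,ADV}; 4:daflai {PREP}; 5:sais {NOUN}; 6:leenont {ADV}.
Position 2: tagging it NOUN would leave rule 3 unsatisfiable, so it must be ADV.
Position 3: tagging it NOUN would leave rule 1 unsatisfiable, so it must be ADV.
That leaves exactly one tagging: PREP ADV ADV PREP NOUN ADV.
Check: rule 1 satisfied; rule 2 satisfied; rule 3 satisfied.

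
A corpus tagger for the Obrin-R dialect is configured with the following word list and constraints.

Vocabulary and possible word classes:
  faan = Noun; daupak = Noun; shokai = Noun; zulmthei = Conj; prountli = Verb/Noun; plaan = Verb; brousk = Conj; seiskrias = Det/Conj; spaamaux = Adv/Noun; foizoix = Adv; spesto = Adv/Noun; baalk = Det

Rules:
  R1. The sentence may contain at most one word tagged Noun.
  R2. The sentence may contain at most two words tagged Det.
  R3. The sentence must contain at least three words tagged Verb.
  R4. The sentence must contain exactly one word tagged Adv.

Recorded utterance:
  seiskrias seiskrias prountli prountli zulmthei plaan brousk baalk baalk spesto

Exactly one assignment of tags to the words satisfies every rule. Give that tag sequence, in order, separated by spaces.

Conj Conj Verb Verb Conj Verb Conj Det Det Adv

Candidates per position — 1:seiskrias {Det,Conj}; 2:seiskrias {Det,Conj}; 3:prountli {Verb,Noun}; 4:prountli {Verb,Noun}; 5:zulmthei {Conj}; 6:plaan {Verb}; 7:brousk {Conj}; 8:baalk {Det}; 9:baalk {Det}; 10:spesto {Adv,Noun}.
If word 1 were Det, no tagging could satisfy rule 2; so word 1 is Conj.
If word 2 were Det, no tagging could satisfy rule 2; so word 2 is Conj.
If word 3 were Noun, no tagging could satisfy rule 3; so word 3 is Verb.
If word 4 were Noun, no tagging could satisfy rule 3; so word 4 is Verb.
If word 10 were Noun, no tagging could satisfy rule 4; so word 10 is Adv.
So the tagging must be: Conj Conj Verb Verb Conj Verb Conj Det Det Adv.
Verifying each rule — rule 1 holds; rule 2 holds; rule 3 holds; rule 4 holds.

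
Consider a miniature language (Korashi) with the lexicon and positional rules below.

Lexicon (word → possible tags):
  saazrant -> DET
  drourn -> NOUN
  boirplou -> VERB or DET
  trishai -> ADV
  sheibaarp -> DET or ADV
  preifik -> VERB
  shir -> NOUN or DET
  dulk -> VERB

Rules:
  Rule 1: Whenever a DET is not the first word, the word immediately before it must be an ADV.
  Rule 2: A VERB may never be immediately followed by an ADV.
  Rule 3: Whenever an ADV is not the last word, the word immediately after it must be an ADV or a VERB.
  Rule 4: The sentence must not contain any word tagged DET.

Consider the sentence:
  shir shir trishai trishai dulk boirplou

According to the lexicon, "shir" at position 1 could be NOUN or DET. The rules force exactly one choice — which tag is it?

Candidates per position — 1:shir {NOUN,DET}; 2:shir {NOUN,DET}; 3:trishai {ADV}; 4:trishai {ADV}; 5:dulk {VERB}; 6:boirplou {VERB,DET}.
At position 1, choosing DET makes rule 4 impossible to satisfy; hence NOUN.
At position 2, choosing DET makes rule 1 impossible to satisfy; hence NOUN.
At position 6, choosing DET makes rule 1 impossible to satisfy; hence VERB.
So the tagging must be: NOUN NOUN ADV ADV VERB VERB.
Verifying each rule — rule 1 ok; rule 2 ok; rule 3 ok; rule 4 ok.

NOUN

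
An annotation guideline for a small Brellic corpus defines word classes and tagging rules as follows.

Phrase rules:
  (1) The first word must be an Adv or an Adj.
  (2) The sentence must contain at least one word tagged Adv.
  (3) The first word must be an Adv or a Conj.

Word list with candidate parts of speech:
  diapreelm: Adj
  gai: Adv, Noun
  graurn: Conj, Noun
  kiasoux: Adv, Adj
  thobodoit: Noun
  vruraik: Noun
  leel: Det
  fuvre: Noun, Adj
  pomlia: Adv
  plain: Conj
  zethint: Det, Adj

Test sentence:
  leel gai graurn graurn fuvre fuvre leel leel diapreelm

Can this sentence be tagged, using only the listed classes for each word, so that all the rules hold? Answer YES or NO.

Candidates per position — 1:leel {Det}; 2:gai {Adv,Noun}; 3:graurn {Conj,Noun}; 4:graurn {Conj,Noun}; 5:fuvre {Noun,Adj}; 6:fuvre {Noun,Adj}; 7:leel {Det}; 8:leel {Det}; 9:diapreelm {Adj}.
Rule 1 cannot be satisfied by any choice of tags from the lexicon.
So there is no consistent tagging.

NO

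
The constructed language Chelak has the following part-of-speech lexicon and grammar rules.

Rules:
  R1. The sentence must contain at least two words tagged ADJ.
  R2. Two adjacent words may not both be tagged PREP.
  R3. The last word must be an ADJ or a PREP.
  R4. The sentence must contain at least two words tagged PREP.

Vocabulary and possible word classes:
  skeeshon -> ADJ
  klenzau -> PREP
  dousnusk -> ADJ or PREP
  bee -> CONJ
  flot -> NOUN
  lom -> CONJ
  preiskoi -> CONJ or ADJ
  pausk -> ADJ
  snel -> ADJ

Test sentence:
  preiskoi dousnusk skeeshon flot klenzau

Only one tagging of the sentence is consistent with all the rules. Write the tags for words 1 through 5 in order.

Candidates per position — 1:preiskoi {CONJ,ADJ}; 2:dousnusk {ADJ,PREP}; 3:skeeshon {ADJ}; 4:flot {NOUN}; 5:klenzau {PREP}.
Position 2: tagging it ADJ would leave rule 4 unsatisfiable, so it must be PREP.
Position 1: tagging it CONJ would leave rule 1 unsatisfiable, so it must be ADJ.
The only consistent sequence is: ADJ PREP ADJ NOUN PREP.
Rule-by-rule: rule 1 ok; rule 2 ok; rule 3 ok; rule 4 ok.

ADJ PREP ADJ NOUN PREP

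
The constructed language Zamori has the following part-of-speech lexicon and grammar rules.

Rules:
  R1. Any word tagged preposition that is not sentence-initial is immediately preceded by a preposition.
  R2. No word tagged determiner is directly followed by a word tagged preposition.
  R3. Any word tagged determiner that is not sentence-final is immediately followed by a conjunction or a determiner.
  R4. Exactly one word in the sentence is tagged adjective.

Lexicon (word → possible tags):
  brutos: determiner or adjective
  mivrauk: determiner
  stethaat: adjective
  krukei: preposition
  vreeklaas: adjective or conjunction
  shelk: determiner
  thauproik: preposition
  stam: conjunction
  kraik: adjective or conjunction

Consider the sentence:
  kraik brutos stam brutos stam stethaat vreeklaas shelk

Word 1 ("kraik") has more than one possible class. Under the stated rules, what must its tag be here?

Candidates per position — 1:kraik {adjective,conjunction}; 2:brutos {determiner,adjective}; 3:stam {conjunction}; 4:brutos {determiner,adjective}; 5:stam {conjunction}; 6:stethaat {adjective}; 7:vreeklaas {adjective,conjunction}; 8:shelk {determiner}.
If word 1 were adjective, no tagging could satisfy rule 4; so word 1 is conjunction.
If word 2 were adjective, no tagging could satisfy rule 4; so word 2 is determiner.
If word 4 were adjective, no tagging could satisfy rule 4; so word 4 is determiner.
If word 7 were adjective, no tagging could satisfy rule 4; so word 7 is conjunction.
The unique satisfying tagging is: conjunction determiner conjunction determiner conjunction adjective conjunction determiner.
Check: rule 1 ✓; rule 2 ✓; rule 3 ✓; rule 4 ✓.

conjunction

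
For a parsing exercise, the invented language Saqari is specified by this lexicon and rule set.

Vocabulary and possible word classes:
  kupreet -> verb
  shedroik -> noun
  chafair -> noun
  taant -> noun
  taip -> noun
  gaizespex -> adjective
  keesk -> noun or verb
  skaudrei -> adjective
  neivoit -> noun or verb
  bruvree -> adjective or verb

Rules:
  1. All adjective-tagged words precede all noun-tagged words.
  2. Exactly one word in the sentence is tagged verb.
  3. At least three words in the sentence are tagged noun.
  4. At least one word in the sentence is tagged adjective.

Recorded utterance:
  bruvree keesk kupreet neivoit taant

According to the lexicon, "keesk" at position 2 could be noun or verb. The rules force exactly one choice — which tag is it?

Candidates per position — 1:bruvree {adjective,verb}; 2:keesk {noun,verb}; 3:kupreet {verb}; 4:neivoit {noun,verb}; 5:taant {noun}.
If word 1 were verb, no tagging could satisfy rule 2; so word 1 is adjective.
If word 2 were verb, no tagging could satisfy rule 2; so word 2 is noun.
If word 4 were verb, no tagging could satisfy rule 2; so word 4 is noun.
So the tagging must be: adjective noun verb noun noun.
Checking: rule 1 holds; rule 2 holds; rule 3 holds; rule 4 holds.

noun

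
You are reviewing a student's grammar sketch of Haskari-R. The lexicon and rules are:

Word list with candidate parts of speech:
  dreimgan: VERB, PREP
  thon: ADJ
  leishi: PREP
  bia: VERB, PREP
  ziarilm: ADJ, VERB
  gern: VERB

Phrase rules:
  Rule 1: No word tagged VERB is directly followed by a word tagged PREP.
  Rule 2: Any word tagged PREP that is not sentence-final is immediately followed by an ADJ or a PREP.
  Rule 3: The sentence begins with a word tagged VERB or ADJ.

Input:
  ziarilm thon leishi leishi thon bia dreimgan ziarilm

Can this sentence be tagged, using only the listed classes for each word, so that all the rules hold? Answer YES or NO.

YES

Candidates per position — 1:ziarilm {ADJ,VERB}; 2:thon {ADJ}; 3:leishi {PREP}; 4:leishi {PREP}; 5:thon {ADJ}; 6:bia {VERB,PREP}; 7:dreimgan {VERB,PREP}; 8:ziarilm {ADJ,VERB}.
One satisfying assignment: ADJ ADJ PREP PREP ADJ VERB VERB VERB.
Checking: rule 1 holds; rule 2 holds; rule 3 holds.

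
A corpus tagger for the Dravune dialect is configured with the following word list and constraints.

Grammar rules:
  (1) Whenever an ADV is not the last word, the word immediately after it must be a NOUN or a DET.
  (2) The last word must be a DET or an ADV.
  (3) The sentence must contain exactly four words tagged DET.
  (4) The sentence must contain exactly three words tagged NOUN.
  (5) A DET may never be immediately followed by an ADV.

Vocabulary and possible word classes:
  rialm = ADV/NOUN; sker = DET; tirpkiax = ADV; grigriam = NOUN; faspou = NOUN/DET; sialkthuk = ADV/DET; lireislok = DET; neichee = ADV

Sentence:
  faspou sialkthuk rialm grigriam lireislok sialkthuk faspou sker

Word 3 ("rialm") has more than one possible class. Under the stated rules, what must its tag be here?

Candidates per position — 1:faspou {NOUN,DET}; 2:sialkthuk {ADV,DET}; 3:rialm {ADV,NOUN}; 4:grigriam {NOUN}; 5:lireislok {DET}; 6:sialkthuk {ADV,DET}; 7:faspou {NOUN,DET}; 8:sker {DET}.
If word 6 were ADV, no tagging could satisfy rule 5; so word 6 is DET.
Position 3: the remaining choice is settled jointly with positions 1, 2, 7 — only NOUN at position 3 is part of a tagging that satisfies every rule.
The unique satisfying tagging is: NOUN ADV NOUN NOUN DET DET DET DET.
Verifying each rule — rule 1 holds; rule 2 holds; rule 3 holds; rule 4 holds; rule 5 holds.

NOUN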